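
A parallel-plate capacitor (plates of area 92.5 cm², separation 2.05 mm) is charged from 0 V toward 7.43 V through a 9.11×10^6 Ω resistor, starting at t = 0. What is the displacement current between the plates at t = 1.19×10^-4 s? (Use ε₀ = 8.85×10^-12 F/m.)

C = ε₀A/d = (8.85×10^-12)(9.25×10^-3)/(2.05×10^-3) = 3.993×10^-11 F, so τ = RC = 3.638×10^-4 s.
The conduction current is I(t) = (V₀/R) e^(−t/τ), and the displacement current between the plates equals it.
t/τ = 0.3271; I_d = (7.43/9.11×10^6) · e^(−0.3271) = (8.156×10^-7)(0.7210) = 5.88×10^-7 A.

5.88×10^-7 A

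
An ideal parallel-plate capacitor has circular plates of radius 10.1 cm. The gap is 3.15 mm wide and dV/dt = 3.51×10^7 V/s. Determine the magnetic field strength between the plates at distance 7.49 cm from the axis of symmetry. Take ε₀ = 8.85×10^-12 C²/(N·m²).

I_d = C dV/dt with C = ε₀πR²/d = 9.005×10^-11 F, so I_d = (9.005×10^-11)(3.51×10^7) = 3.161×10^-3 A.
∮B·dl = μ₀ I_d,enc with I_d,enc = I_d r²/R² = 1.738×10^-3 A; so B = μ₀ I_d,enc/(2πr) = 4.64×10^-9 T.

4.64×10^-9 T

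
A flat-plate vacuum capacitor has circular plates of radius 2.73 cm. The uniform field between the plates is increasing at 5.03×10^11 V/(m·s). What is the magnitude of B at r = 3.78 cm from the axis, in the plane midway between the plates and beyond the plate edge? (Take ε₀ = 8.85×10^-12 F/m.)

5.51×10^-8 T

Through the whole plate area (πR² = 2.341×10^-3 m²), I_d = ε₀ πR² dE/dt = 0.01042 A.
With r > R the enclosed displacement current is the full I_d; B = μ₀ I_d / (2πr) = 5.51×10^-8 T.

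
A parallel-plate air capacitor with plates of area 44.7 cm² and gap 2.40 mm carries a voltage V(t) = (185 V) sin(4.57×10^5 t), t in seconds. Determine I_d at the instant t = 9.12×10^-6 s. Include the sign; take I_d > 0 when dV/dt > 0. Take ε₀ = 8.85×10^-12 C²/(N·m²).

dE/dt = (V₀ω/d)·cos(ωt) with ωt = 4.16784 rad: (185)(4.57×10^5)(-0.5180)/(2.40×10^-3) = -1.825×10^10 V/(m·s).
I_d = ε₀ A dE/dt = (8.85×10^-12)(4.47×10^-3)(-1.825×10^10) = -7.22×10^-4 A.

-7.22×10^-4 A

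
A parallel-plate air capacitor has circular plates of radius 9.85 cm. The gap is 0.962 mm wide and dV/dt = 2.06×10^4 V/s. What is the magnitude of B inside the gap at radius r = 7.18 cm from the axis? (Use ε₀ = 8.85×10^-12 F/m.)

8.55×10^-12 T

I_d = C dV/dt with C = ε₀πR²/d = 2.804×10^-10 F, so I_d = (2.804×10^-10)(2.06×10^4) = 5.776×10^-6 A.
For r < R the Ampère–Maxwell law gives B(2πr) = μ₀ I_d (r²/R²), so B = μ₀ I_d r/(2πR²) = (4π×10^-7)(5.776×10^-6)(0.0718)/(2π·0.0985²) = 8.55×10^-12 T.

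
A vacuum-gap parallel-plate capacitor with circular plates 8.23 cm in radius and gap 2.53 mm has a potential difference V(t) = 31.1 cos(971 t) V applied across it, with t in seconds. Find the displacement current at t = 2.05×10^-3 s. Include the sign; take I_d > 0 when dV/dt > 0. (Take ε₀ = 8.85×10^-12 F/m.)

-2.05×10^-6 A

dV/dt = (31.1)(971)·−sin(1.99055) = -2.758×10^4 V/s.
I_d = C dV/dt with C = ε₀A/d = (8.85×10^-12)(0.02128)/(2.53×10^-3) = 7.444×10^-11 F, so I_d = (7.444×10^-11)(-2.758×10^4) = -2.05×10^-6 A.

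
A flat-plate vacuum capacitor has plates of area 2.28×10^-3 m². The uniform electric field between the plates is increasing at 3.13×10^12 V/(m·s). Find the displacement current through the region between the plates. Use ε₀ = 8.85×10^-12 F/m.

0.0632 A

The displacement current is ε₀ times dΦ_E/dt = ε₀ A dE/dt = (8.85×10^-12)(2.28×10^-3)(3.13×10^12) = 0.0632 A.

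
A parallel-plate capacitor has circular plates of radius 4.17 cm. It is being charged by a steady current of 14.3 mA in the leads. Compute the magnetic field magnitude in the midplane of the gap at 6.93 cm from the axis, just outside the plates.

Between the plates the displacement current equals the wire current: I_d = 14.3 mA = 0.0143 A.
Outside the plates the loop encloses all of I_d, so B·2πr = μ₀ I_d and B = 4.13×10^-8 T.

4.13×10^-8 T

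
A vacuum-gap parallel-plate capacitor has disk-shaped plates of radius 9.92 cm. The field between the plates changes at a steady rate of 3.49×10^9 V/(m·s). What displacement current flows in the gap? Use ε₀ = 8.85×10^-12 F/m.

9.55×10^-4 A

The displacement current is ε₀ times dΦ_E/dt = ε₀ A dE/dt = (8.85×10^-12)(0.03092)(3.49×10^9) = 9.55×10^-4 A.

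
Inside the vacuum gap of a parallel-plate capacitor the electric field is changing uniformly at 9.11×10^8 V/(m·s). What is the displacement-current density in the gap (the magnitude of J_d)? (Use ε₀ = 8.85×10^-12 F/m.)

8.06×10^-3 A/m²

J_d = ε₀ dE/dt = (8.85×10^-12)(9.11×10^8) = 8.06×10^-3 A/m².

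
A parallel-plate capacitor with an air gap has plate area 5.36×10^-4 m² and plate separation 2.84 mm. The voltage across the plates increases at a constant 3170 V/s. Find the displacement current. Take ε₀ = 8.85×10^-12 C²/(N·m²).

5.29×10^-9 A

The field between the plates is E = V/d, so dE/dt = (3170)/(2.84×10^-3 m) = 1.116×10^6 V/(m·s).
I_d = ε₀ A (dE/dt) = (8.85×10^-12)(5.36×10^-4)(1.116×10^6) = 5.29×10^-9 A.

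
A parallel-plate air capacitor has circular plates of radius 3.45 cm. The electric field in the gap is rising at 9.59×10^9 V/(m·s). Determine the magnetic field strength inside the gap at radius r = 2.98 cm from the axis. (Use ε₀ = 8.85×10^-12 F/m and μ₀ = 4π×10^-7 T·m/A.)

1.59×10^-9 T

Total displacement current: I_d = ε₀(πR²)(dE/dt) = (8.85×10^-12)(3.739×10^-3)(9.59×10^9) = 3.173×10^-4 A.
∮B·dl = μ₀ I_d,enc with I_d,enc = I_d r²/R² = 2.367×10^-4 A; so B = μ₀ I_d,enc/(2πr) = 1.59×10^-9 T.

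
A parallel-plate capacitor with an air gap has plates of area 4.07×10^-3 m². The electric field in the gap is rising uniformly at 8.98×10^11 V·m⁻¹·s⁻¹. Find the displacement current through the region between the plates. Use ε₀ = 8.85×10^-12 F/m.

0.0323 A

The displacement current is ε₀ times dΦ_E/dt = ε₀ A dE/dt = (8.85×10^-12)(4.07×10^-3)(8.98×10^11) = 0.0323 A.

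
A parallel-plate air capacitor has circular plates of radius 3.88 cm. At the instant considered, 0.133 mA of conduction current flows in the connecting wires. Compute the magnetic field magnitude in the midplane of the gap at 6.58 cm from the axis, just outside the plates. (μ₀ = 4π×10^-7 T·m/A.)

Between the plates the displacement current equals the wire current: I_d = 0.133 mA = 1.33×10^-4 A.
With r > R the enclosed displacement current is the full I_d; B = μ₀ I_d / (2πr) = 4.04×10^-10 T.

4.04×10^-10 T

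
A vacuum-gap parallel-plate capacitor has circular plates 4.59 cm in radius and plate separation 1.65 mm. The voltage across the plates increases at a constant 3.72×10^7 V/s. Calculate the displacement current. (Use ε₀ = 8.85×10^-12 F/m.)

C = ε₀A/d = (8.85×10^-12)(6.619×10^-3)/(1.65×10^-3) = 3.550×10^-11 F.
I_d = C dV/dt = (3.550×10^-11)(3.72×10^7) = 1.32×10^-3 A.

1.32×10^-3 A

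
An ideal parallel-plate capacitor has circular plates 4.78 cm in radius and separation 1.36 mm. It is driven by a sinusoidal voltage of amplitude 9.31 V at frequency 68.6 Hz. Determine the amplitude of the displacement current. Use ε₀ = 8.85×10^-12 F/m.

1.87×10^-7 A

The displacement current equals the conduction current C dV/dt, which peaks at C V₀ ω.
With C = ε₀A/d = (8.85×10^-12)(7.178×10^-3)/(1.36×10^-3) = 4.671×10^-11 F and ω = 2πf = 431.0 rad/s, I_d,max = (4.671×10^-11)(9.31)(431.0) = 1.87×10^-7 A.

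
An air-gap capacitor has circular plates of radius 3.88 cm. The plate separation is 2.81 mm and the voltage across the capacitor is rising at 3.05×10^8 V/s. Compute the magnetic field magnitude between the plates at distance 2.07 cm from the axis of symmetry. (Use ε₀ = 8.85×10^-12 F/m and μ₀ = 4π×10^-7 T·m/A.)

With E = V/d, dE/dt = 1.085×10^11 V/(m·s) and πR² = 4.729×10^-3 m², giving I_d = ε₀ πR² dE/dt = 4.541×10^-3 A.
∮B·dl = μ₀ I_d,enc with I_d,enc = I_d r²/R² = 1.292×10^-3 A; so B = μ₀ I_d,enc/(2πr) = 1.25×10^-8 T.

1.25×10^-8 T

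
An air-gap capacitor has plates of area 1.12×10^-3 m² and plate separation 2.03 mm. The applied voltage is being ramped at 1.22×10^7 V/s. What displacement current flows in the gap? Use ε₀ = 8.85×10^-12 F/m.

The field between the plates is E = V/d, so dE/dt = (1.22×10^7)/(2.03×10^-3 m) = 6.010×10^9 V/(m·s).
I_d = ε₀ A (dE/dt) = (8.85×10^-12)(1.12×10^-3)(6.010×10^9) = 5.96×10^-5 A.

5.96×10^-5 A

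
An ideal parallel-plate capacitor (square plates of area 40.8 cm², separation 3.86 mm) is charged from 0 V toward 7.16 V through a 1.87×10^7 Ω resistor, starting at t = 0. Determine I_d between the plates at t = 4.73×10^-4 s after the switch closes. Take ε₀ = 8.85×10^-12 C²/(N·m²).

C = ε₀A/d = (8.85×10^-12)(4.08×10^-3)/(3.86×10^-3) = 9.354×10^-12 F, so τ = RC = 1.749×10^-4 s.
The conduction current is I(t) = (V₀/R) e^(−t/τ), and the displacement current between the plates equals it.
t/τ = 2.704; I_d = (7.16/1.87×10^7) · e^(−2.704) = (3.829×10^-7)(0.06694) = 2.56×10^-8 A.

2.56×10^-8 A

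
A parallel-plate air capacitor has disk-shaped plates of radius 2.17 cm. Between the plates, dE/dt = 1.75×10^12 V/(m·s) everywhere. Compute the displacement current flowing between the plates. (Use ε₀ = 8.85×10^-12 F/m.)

0.0229 A

With a uniform field, Φ_E = EA, so I_d = ε₀ A dE/dt = 0.0229 A.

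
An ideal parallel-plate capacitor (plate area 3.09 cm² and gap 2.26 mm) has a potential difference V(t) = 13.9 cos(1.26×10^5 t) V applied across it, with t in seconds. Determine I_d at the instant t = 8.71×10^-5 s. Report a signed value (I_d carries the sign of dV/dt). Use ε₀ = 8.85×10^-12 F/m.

dE/dt = (V₀ω/d)·−sin(ωt) with ωt = 10.9746 rad: (13.9)(1.26×10^5)(0.9998)/(2.26×10^-3) = 7.748×10^8 V/(m·s).
I_d = ε₀ A dE/dt = (8.85×10^-12)(3.09×10^-4)(7.748×10^8) = 2.12×10^-6 A.

2.12×10^-6 A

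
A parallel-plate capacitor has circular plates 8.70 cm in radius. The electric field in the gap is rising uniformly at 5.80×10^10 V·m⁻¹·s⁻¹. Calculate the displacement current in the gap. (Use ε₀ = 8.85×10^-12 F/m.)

I_d = ε₀ A (dE/dt) = (8.85×10^-12)(0.02378 m²)(5.80×10^10) = 0.0122 A.

0.0122 A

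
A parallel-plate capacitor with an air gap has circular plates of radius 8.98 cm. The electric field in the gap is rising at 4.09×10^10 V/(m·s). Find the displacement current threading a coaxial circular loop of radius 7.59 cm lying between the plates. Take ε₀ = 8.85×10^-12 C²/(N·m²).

6.55×10^-3 A

Through the whole plate area (πR² = 0.02533 m²), I_d = ε₀ πR² dE/dt = 9.169×10^-3 A.
The field is uniform, so I_d,enc = I_d (r/R)² = (9.169×10^-3)(7.59/8.98)² = 6.55×10^-3 A.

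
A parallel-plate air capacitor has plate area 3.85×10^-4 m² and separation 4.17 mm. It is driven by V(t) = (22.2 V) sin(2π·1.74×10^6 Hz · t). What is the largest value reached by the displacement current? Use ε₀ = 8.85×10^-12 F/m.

(dE/dt)_max = V₀ω/d = 5.819×10^10 V/(m·s); ω = 2πf = 1.093×10^7 rad/s.
I_d,max = ε₀ A (dE/dt)_max = (8.85×10^-12)(3.85×10^-4)(5.819×10^10) = 1.98×10^-4 A.

1.98×10^-4 A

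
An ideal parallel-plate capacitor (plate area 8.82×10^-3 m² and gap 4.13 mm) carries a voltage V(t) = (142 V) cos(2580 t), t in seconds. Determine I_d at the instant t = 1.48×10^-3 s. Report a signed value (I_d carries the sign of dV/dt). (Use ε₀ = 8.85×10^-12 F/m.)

4.34×10^-6 A

C = ε₀A/d = (8.85×10^-12)(8.82×10^-3)/(4.13×10^-3) = 1.890×10^-11 F. dV/dt = V₀ω·−sin(ωt); at ωt = 3.8184 rad this factor is 0.6263.
I_d = C dV/dt = (1.890×10^-11)(142)(2580)(0.6263) = 4.34×10^-6 A.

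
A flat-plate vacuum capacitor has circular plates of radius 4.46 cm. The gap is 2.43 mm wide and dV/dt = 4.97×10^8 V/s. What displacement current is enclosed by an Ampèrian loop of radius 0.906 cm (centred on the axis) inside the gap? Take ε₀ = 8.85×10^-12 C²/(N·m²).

4.67×10^-4 A

With E = V/d, dE/dt = 2.045×10^11 V/(m·s) and πR² = 6.249×10^-3 m², giving I_d = ε₀ πR² dE/dt = 0.01131 A.
Through an area πr² the displacement current is I_d·(πr²/πR²) = I_d (r/R)² = 4.67×10^-4 A.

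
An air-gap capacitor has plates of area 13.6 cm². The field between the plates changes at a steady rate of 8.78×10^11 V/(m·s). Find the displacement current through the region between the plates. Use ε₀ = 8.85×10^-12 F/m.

I_d = ε₀ A (dE/dt) = (8.85×10^-12)(1.36×10^-3 m²)(8.78×10^11) = 0.0106 A.

0.0106 A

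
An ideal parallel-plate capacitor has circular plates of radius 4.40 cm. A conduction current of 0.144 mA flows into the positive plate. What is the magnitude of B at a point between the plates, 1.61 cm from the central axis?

By continuity the displacement current in the gap matches the conduction current: I_d = 1.44×10^-4 A.
For r < R the Ampère–Maxwell law gives B(2πr) = μ₀ I_d (r²/R²), so B = μ₀ I_d r/(2πR²) = (4π×10^-7)(1.44×10^-4)(0.0161)/(2π·0.0440²) = 2.40×10^-10 T.

2.40×10^-10 T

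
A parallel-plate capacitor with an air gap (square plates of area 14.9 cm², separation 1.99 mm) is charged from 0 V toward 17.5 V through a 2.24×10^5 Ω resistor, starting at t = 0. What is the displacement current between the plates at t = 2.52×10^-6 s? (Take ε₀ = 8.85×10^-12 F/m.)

C = ε₀A/d = (8.85×10^-12)(1.49×10^-3)/(1.99×10^-3) = 6.626×10^-12 F and τ = RC = 1.484×10^-6 s. I_d in the gap equals the RC charging current.
I_d(t) = (V₀/R) e^(−t/τ) = 7.813×10^-5 · e^(−1.698) = 1.43×10^-5 A.

1.43×10^-5 A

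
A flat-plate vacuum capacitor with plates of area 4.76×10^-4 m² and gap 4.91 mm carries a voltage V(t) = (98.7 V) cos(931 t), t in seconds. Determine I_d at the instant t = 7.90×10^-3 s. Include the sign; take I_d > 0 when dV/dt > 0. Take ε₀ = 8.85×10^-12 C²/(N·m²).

C = ε₀A/d = (8.85×10^-12)(4.76×10^-4)/(4.91×10^-3) = 8.580×10^-13 F. dV/dt = V₀ω·−sin(ωt); at ωt = 7.3549 rad this factor is -0.8780.
I_d = C dV/dt = (8.580×10^-13)(98.7)(931)(-0.8780) = -6.92×10^-8 A.

-6.92×10^-8 A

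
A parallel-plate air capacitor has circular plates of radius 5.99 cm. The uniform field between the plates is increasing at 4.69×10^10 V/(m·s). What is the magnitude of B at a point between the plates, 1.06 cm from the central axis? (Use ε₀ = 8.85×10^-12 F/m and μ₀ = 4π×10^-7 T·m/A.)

Total displacement current: I_d = ε₀(πR²)(dE/dt) = (8.85×10^-12)(0.01127)(4.69×10^10) = 4.678×10^-3 A.
An Ampèrian loop of radius r encloses a fraction (r/R)² of I_d. Then B·2πr = μ₀ I_d (r/R)², giving B = μ₀ I_d r/(2πR²) = 2.76×10^-9 T.

2.76×10^-9 T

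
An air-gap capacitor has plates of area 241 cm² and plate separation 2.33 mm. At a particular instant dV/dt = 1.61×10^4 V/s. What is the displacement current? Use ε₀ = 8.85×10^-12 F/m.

1.47×10^-6 A

The displacement current equals the charging current C dV/dt. With C = ε₀A/d = (8.85×10^-12)(0.0241)/(2.33×10^-3) = 9.154×10^-11 F, I_d = (9.154×10^-11)(1.61×10^4) = 1.47×10^-6 A.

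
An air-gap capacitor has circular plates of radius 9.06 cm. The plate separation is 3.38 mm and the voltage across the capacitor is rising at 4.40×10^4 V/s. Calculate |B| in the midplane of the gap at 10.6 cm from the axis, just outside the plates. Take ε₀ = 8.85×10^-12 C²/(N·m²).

5.61×10^-12 T

I_d = C dV/dt with C = ε₀πR²/d = 6.753×10^-11 F, so I_d = (6.753×10^-11)(4.40×10^4) = 2.971×10^-6 A.
For r ≥ R the full I_d is enclosed: B = μ₀ I_d/(2πr) = (4π×10^-7)(2.971×10^-6)/(2π·0.106) = 5.61×10^-12 T.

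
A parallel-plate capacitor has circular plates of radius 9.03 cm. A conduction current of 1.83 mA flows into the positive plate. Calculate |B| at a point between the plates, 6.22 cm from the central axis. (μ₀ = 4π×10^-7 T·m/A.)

2.79×10^-9 T

Between the plates the displacement current equals the wire current: I_d = 1.83 mA = 1.83×10^-3 A.
For r < R the Ampère–Maxwell law gives B(2πr) = μ₀ I_d (r²/R²), so B = μ₀ I_d r/(2πR²) = (4π×10^-7)(1.83×10^-3)(0.0622)/(2π·0.0903²) = 2.79×10^-9 T.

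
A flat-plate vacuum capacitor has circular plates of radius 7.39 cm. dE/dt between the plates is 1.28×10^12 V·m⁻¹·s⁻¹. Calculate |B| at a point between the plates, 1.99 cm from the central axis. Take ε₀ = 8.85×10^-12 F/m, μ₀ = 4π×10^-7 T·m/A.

Total displacement current: I_d = ε₀(πR²)(dE/dt) = (8.85×10^-12)(0.01716)(1.28×10^12) = 0.1944 A.
An Ampèrian loop of radius r encloses a fraction (r/R)² of I_d. Then B·2πr = μ₀ I_d (r/R)², giving B = μ₀ I_d r/(2πR²) = 1.42×10^-7 T.

1.42×10^-7 T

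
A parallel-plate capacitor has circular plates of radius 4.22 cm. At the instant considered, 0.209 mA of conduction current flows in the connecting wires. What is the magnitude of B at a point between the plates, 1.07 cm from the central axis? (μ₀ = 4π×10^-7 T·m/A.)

No conduction current crosses the gap, so I_d there equals the 2.09×10^-4 A in the leads.
For r < R the Ampère–Maxwell law gives B(2πr) = μ₀ I_d (r²/R²), so B = μ₀ I_d r/(2πR²) = (4π×10^-7)(2.09×10^-4)(0.0107)/(2π·0.0422²) = 2.51×10^-10 T.

2.51×10^-10 T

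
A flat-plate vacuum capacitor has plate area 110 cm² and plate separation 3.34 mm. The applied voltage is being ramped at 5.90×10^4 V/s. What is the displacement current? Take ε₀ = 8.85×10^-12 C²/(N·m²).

The field between the plates is E = V/d, so dE/dt = (5.90×10^4)/(3.34×10^-3 m) = 1.766×10^7 V/(m·s).
I_d = ε₀ A (dE/dt) = (8.85×10^-12)(0.0110)(1.766×10^7) = 1.72×10^-6 A.

1.72×10^-6 A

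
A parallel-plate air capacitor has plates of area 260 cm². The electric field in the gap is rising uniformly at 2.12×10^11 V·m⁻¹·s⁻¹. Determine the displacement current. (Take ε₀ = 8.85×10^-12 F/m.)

I_d = ε₀ A (dE/dt) = (8.85×10^-12)(0.0260 m²)(2.12×10^11) = 0.0488 A.

0.0488 A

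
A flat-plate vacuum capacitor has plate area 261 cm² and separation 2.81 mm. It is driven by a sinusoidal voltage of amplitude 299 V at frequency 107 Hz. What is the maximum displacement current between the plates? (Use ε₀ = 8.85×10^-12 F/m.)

1.65×10^-5 A

(dE/dt)_max = V₀ω/d = 7.154×10^7 V/(m·s); ω = 2πf = 672.3 rad/s.
I_d,max = ε₀ A (dE/dt)_max = (8.85×10^-12)(0.0261)(7.154×10^7) = 1.65×10^-5 A.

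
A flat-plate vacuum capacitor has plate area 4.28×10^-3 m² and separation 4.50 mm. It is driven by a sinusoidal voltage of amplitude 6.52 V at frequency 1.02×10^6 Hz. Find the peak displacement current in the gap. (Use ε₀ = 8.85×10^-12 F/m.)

3.52×10^-4 A

C = ε₀A/d = (8.85×10^-12)(4.28×10^-3)/(4.50×10^-3) = 8.417×10^-12 F; ω = 2πf = 6.409×10^6 rad/s.
I_d = C dV/dt, so |I_d|_max = C V₀ ω = (8.417×10^-12)(6.52)(6.409×10^6) = 3.52×10^-4 A.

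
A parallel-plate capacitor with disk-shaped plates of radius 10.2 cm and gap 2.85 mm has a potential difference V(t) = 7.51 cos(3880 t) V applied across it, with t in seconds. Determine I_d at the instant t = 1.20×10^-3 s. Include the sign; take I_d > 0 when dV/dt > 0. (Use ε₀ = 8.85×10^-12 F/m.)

dV/dt = (7.51)(3880)·−sin(4.656) = 2.909×10^4 V/s.
I_d = C dV/dt with C = ε₀A/d = (8.85×10^-12)(0.03269)/(2.85×10^-3) = 1.015×10^-10 F, so I_d = (1.015×10^-10)(2.909×10^4) = 2.95×10^-6 A.

2.95×10^-6 A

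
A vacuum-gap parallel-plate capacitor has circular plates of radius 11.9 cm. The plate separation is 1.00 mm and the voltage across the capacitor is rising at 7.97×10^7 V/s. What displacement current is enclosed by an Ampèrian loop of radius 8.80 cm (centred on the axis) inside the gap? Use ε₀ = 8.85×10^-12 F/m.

0.0172 A

I_d = C dV/dt with C = ε₀πR²/d = 3.937×10^-10 F, so I_d = (3.937×10^-10)(7.97×10^7) = 0.03138 A.
Since J_d is uniform, the enclosed fraction is (r/R)² = 0.5469, giving I_d,enc = 0.0172 A.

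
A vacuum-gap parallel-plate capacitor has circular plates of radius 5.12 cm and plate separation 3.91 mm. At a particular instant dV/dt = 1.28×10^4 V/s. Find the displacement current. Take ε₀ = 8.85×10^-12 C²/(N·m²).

The displacement current equals the charging current C dV/dt. With C = ε₀A/d = (8.85×10^-12)(8.235×10^-3)/(3.91×10^-3) = 1.864×10^-11 F, I_d = (1.864×10^-11)(1.28×10^4) = 2.39×10^-7 A.

2.39×10^-7 A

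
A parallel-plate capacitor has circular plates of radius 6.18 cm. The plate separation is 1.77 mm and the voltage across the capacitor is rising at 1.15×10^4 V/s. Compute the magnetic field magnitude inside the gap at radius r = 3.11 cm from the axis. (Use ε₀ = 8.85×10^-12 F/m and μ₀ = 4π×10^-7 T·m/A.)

1.12×10^-12 T

With E = V/d, dE/dt = 6.497×10^6 V/(m·s) and πR² = 0.01200 m², giving I_d = ε₀ πR² dE/dt = 6.900×10^-7 A.
∮B·dl = μ₀ I_d,enc with I_d,enc = I_d r²/R² = 1.747×10^-7 A; so B = μ₀ I_d,enc/(2πr) = 1.12×10^-12 T.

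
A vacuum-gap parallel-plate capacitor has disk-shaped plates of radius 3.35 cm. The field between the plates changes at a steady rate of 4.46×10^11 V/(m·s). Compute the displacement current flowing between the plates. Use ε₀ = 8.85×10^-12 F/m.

The displacement current is ε₀ times dΦ_E/dt = ε₀ A dE/dt = (8.85×10^-12)(3.526×10^-3)(4.46×10^11) = 0.0139 A.

0.0139 A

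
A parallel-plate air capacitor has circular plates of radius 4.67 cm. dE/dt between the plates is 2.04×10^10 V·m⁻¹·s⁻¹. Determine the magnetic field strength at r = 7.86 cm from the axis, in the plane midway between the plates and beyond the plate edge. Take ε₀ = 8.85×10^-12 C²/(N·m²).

I_d = ε₀ dΦ_E/dt = ε₀ πR² (dE/dt) = (8.85×10^-12)(6.851×10^-3)(2.04×10^10) = 1.237×10^-3 A through the full plate area.
With r > R the enclosed displacement current is the full I_d; B = μ₀ I_d / (2πr) = 3.15×10^-9 T.

3.15×10^-9 T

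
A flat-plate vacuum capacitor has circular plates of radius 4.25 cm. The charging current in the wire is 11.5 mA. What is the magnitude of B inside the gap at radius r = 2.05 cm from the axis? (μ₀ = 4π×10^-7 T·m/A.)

2.61×10^-8 T

Between the plates the displacement current equals the wire current: I_d = 11.5 mA = 0.0115 A.
An Ampèrian loop of radius r encloses a fraction (r/R)² of I_d. Then B·2πr = μ₀ I_d (r/R)², giving B = μ₀ I_d r/(2πR²) = 2.61×10^-8 T.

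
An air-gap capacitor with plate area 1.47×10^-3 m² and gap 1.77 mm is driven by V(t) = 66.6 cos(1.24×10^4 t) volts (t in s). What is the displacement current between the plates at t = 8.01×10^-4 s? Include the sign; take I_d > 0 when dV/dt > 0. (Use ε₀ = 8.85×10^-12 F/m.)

dE/dt = (V₀ω/d)·−sin(ωt) with ωt = 9.9324 rad: (66.6)(1.24×10^4)(0.4861)/(1.77×10^-3) = 2.268×10^8 V/(m·s).
I_d = ε₀ A dE/dt = (8.85×10^-12)(1.47×10^-3)(2.268×10^8) = 2.95×10^-6 A.

2.95×10^-6 A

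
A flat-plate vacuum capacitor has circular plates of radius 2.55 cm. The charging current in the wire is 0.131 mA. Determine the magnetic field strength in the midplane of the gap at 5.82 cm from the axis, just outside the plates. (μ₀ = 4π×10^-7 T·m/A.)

4.50×10^-10 T

By continuity the displacement current in the gap matches the conduction current: I_d = 1.31×10^-4 A.
With r > R the enclosed displacement current is the full I_d; B = μ₀ I_d / (2πr) = 4.50×10^-10 T.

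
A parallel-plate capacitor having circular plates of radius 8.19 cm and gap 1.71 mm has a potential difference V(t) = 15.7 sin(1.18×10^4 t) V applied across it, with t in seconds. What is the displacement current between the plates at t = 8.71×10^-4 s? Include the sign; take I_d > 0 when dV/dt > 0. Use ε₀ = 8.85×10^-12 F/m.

C = ε₀A/d = (8.85×10^-12)(0.02107)/(1.71×10^-3) = 1.090×10^-10 F. dV/dt = V₀ω·cos(ωt); at ωt = 10.2778 rad this factor is -0.6577.
I_d = C dV/dt = (1.090×10^-10)(15.7)(1.18×10^4)(-0.6577) = -1.33×10^-5 A.

-1.33×10^-5 A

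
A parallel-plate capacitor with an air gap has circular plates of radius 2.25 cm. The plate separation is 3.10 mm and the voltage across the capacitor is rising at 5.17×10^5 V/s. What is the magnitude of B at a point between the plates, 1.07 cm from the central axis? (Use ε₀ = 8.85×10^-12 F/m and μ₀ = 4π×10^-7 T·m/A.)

9.92×10^-12 T

I_d = C dV/dt with C = ε₀πR²/d = 4.539×10^-12 F, so I_d = (4.539×10^-12)(5.17×10^5) = 2.347×10^-6 A.
∮B·dl = μ₀ I_d,enc with I_d,enc = I_d r²/R² = 5.308×10^-7 A; so B = μ₀ I_d,enc/(2πr) = 9.92×10^-12 T.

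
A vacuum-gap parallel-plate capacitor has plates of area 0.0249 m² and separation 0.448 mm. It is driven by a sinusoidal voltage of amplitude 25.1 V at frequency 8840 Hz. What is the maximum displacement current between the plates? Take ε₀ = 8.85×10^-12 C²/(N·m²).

6.86×10^-4 A

C = ε₀A/d = (8.85×10^-12)(0.0249)/(4.48×10^-4) = 4.919×10^-10 F; ω = 2πf = 5.554×10^4 rad/s.
I_d = C dV/dt, so |I_d|_max = C V₀ ω = (4.919×10^-10)(25.1)(5.554×10^4) = 6.86×10^-4 A.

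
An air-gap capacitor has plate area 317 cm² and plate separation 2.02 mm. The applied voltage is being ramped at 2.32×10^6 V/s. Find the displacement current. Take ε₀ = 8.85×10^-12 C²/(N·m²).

3.22×10^-4 A

The displacement current equals the charging current C dV/dt. With C = ε₀A/d = (8.85×10^-12)(0.0317)/(2.02×10^-3) = 1.389×10^-10 F, I_d = (1.389×10^-10)(2.32×10^6) = 3.22×10^-4 A.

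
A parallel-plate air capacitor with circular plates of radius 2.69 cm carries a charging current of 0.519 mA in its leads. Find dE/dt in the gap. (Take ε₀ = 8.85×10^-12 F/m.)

The displacement current between the plates equals the conduction current, I_d = 0.519 mA.
Then dE/dt = I_d/(ε₀A) = 2.58×10^10 V/(m·s).

2.58×10^10 V/(m·s)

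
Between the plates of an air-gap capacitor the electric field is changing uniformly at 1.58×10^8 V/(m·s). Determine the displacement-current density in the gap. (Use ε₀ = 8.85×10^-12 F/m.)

J_d = ε₀ ∂E/∂t, so J_d = 1.40×10^-3 A/m².

1.40×10^-3 A/m²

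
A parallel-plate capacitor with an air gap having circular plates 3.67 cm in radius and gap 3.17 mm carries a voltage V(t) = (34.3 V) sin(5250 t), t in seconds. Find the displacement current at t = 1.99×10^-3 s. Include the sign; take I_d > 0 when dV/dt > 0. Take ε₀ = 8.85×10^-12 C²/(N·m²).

-1.11×10^-6 A

dV/dt = (34.3)(5250)·cos(10.4475) = -9.383×10^4 V/s.
I_d = C dV/dt with C = ε₀A/d = (8.85×10^-12)(4.231×10^-3)/(3.17×10^-3) = 1.181×10^-11 F, so I_d = (1.181×10^-11)(-9.383×10^4) = -1.11×10^-6 A.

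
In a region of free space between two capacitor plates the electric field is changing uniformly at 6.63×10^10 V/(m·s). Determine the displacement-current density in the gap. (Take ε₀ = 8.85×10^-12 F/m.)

The displacement-current density is ε₀ ∂E/∂t = (8.85×10^-12)(6.63×10^10) = 0.587 A/m².

0.587 A/m²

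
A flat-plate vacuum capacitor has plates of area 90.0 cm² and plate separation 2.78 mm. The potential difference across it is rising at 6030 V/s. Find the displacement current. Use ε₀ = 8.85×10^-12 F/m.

The field between the plates is E = V/d, so dE/dt = (6030)/(2.78×10^-3 m) = 2.169×10^6 V/(m·s).
I_d = ε₀ A (dE/dt) = (8.85×10^-12)(9.00×10^-3)(2.169×10^6) = 1.73×10^-7 A.

1.73×10^-7 A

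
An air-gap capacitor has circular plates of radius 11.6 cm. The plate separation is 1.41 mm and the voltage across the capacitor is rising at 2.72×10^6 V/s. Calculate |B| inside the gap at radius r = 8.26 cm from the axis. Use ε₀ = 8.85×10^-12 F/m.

8.86×10^-10 T

I_d = C dV/dt with C = ε₀πR²/d = 2.653×10^-10 F, so I_d = (2.653×10^-10)(2.72×10^6) = 7.216×10^-4 A.
For r < R the Ampère–Maxwell law gives B(2πr) = μ₀ I_d (r²/R²), so B = μ₀ I_d r/(2πR²) = (4π×10^-7)(7.216×10^-4)(0.0826)/(2π·0.116²) = 8.86×10^-10 T.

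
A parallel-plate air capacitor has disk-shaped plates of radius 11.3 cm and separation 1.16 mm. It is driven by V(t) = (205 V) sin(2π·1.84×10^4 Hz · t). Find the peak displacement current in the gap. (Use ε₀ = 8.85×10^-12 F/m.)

7.25×10^-3 A

C = ε₀A/d = (8.85×10^-12)(0.04011)/(1.16×10^-3) = 3.060×10^-10 F; ω = 2πf = 1.156×10^5 rad/s.
I_d = C dV/dt, so |I_d|_max = C V₀ ω = (3.060×10^-10)(205)(1.156×10^5) = 7.25×10^-3 A.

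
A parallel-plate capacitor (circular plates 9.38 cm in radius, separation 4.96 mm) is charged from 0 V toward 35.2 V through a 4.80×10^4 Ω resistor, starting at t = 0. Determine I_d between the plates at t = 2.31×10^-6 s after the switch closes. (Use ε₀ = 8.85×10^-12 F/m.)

C = ε₀A/d = (8.85×10^-12)(0.02764)/(4.96×10^-3) = 4.932×10^-11 F, so τ = RC = 2.367×10^-6 s.
The conduction current is I(t) = (V₀/R) e^(−t/τ), and the displacement current between the plates equals it.
t/τ = 0.9759; I_d = (35.2/4.80×10^4) · e^(−0.9759) = (7.333×10^-4)(0.3769) = 2.76×10^-4 A.

2.76×10^-4 A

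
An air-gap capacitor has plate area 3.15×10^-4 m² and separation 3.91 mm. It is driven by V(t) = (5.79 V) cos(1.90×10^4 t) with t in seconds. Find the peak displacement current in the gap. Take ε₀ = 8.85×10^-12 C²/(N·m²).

7.84×10^-8 A

(dE/dt)_max = V₀ω/d = 2.814×10^7 V/(m·s); ω = 1.90×10^4 rad/s.
I_d,max = ε₀ A (dE/dt)_max = (8.85×10^-12)(3.15×10^-4)(2.814×10^7) = 7.84×10^-8 A.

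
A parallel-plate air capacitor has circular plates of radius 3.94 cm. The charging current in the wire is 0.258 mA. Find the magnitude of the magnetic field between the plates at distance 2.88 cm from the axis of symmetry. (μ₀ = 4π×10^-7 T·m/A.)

9.57×10^-10 T

Between the plates the displacement current equals the wire current: I_d = 0.258 mA = 2.58×10^-4 A.
For r < R the Ampère–Maxwell law gives B(2πr) = μ₀ I_d (r²/R²), so B = μ₀ I_d r/(2πR²) = (4π×10^-7)(2.58×10^-4)(0.0288)/(2π·0.0394²) = 9.57×10^-10 T.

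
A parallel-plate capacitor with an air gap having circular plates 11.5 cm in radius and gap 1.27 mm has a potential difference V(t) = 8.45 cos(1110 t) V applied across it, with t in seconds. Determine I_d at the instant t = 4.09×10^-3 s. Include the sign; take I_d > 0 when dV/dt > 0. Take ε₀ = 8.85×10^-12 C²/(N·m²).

2.68×10^-6 A

C = ε₀A/d = (8.85×10^-12)(0.04155)/(1.27×10^-3) = 2.895×10^-10 F. dV/dt = V₀ω·−sin(ωt); at ωt = 4.5399 rad this factor is 0.9852.
I_d = C dV/dt = (2.895×10^-10)(8.45)(1110)(0.9852) = 2.68×10^-6 A.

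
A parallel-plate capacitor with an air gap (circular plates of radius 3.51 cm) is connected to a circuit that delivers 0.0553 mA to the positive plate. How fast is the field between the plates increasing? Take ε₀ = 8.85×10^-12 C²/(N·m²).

1.61×10^9 V/(m·s)

The displacement current between the plates equals the conduction current, I_d = 0.0553 mA.
Inverting I_d = ε₀ A dE/dt gives dE/dt = 5.53×10^-5 / (8.85×10^-12 · 3.870×10^-3) = 1.61×10^9 V/(m·s).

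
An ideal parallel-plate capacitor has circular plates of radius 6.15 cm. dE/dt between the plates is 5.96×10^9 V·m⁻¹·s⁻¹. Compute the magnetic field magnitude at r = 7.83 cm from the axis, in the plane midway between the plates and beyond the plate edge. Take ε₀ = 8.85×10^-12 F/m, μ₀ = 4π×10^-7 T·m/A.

1.60×10^-9 T

I_d = ε₀ dΦ_E/dt = ε₀ πR² (dE/dt) = (8.85×10^-12)(0.01188)(5.96×10^9) = 6.266×10^-4 A through the full plate area.
With r > R the enclosed displacement current is the full I_d; B = μ₀ I_d / (2πr) = 1.60×10^-9 T.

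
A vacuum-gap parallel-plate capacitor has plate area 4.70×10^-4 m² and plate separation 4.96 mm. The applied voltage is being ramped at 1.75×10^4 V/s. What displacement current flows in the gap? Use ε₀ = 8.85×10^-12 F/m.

1.47×10^-8 A

C = ε₀A/d = (8.85×10^-12)(4.70×10^-4)/(4.96×10^-3) = 8.386×10^-13 F.
I_d = C dV/dt = (8.386×10^-13)(1.75×10^4) = 1.47×10^-8 A.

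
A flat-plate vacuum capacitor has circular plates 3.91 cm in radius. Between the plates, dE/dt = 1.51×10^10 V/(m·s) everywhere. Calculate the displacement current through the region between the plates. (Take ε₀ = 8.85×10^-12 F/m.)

The displacement current is ε₀ times dΦ_E/dt = ε₀ A dE/dt = (8.85×10^-12)(4.803×10^-3)(1.51×10^10) = 6.42×10^-4 A.

6.42×10^-4 A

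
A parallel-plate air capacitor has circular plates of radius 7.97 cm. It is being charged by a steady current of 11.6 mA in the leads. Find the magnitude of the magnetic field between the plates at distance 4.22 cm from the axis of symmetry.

1.54×10^-8 T

Between the plates the displacement current equals the wire current: I_d = 11.6 mA = 0.0116 A.
For r < R the Ampère–Maxwell law gives B(2πr) = μ₀ I_d (r²/R²), so B = μ₀ I_d r/(2πR²) = (4π×10^-7)(0.0116)(0.0422)/(2π·0.0797²) = 1.54×10^-8 T.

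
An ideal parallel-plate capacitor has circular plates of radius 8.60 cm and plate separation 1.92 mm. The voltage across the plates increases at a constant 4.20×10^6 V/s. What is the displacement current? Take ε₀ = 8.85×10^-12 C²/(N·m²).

E = V/d so dE/dt = (dV/dt)/d = 2.188×10^9 V/(m·s), and I_d = ε₀ A dE/dt = (8.85×10^-12)(0.02324)(2.188×10^9) = 4.50×10^-4 A.

4.50×10^-4 A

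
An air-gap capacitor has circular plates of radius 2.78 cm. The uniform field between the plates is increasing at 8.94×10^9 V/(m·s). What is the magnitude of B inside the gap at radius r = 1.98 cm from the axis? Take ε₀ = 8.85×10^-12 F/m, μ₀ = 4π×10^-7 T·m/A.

9.84×10^-10 T

Through the whole plate area (πR² = 2.428×10^-3 m²), I_d = ε₀ πR² dE/dt = 1.921×10^-4 A.
For r < R the Ampère–Maxwell law gives B(2πr) = μ₀ I_d (r²/R²), so B = μ₀ I_d r/(2πR²) = (4π×10^-7)(1.921×10^-4)(0.0198)/(2π·0.0278²) = 9.84×10^-10 T.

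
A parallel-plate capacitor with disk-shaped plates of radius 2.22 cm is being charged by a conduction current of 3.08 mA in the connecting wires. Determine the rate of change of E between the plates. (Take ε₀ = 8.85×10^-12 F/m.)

Charge continuity gives I_d = I = 3.08×10^-3 A between the plates.
Since I_d = ε₀ A dE/dt, dE/dt = I_d/(ε₀A) = (3.08×10^-3)/((8.85×10^-12)(1.548×10^-3)) = 2.25×10^11 V/(m·s).

2.25×10^11 V/(m·s)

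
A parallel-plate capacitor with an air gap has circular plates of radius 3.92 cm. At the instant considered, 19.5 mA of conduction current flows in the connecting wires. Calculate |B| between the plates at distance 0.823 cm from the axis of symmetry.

No conduction current crosses the gap, so I_d there equals the 0.0195 A in the leads.
∮B·dl = μ₀ I_d,enc with I_d,enc = I_d r²/R² = 8.595×10^-4 A; so B = μ₀ I_d,enc/(2πr) = 2.09×10^-8 T.

2.09×10^-8 T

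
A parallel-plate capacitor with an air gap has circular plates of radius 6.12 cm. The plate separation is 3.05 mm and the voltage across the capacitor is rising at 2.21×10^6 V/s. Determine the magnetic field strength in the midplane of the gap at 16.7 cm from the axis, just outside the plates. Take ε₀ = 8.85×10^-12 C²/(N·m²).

9.04×10^-11 T

dE/dt = (dV/dt)/d = 7.246×10^8 V/(m·s); I_d = ε₀(πR²)(dE/dt) = (8.85×10^-12)(0.01177)(7.246×10^8) = 7.548×10^-5 A.
Outside the plates the loop encloses all of I_d, so B·2πr = μ₀ I_d and B = 9.04×10^-11 T.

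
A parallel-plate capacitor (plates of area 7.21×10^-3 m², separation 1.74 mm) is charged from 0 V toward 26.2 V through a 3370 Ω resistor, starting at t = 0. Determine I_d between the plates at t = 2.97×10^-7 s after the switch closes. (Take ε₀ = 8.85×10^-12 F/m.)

C = ε₀A/d = (8.85×10^-12)(7.21×10^-3)/(1.74×10^-3) = 3.667×10^-11 F, so τ = RC = 1.236×10^-7 s.
The conduction current is I(t) = (V₀/R) e^(−t/τ), and the displacement current between the plates equals it.
t/τ = 2.403; I_d = (26.2/3370) · e^(−2.403) = (7.774×10^-3)(0.09045) = 7.03×10^-4 A.

7.03×10^-4 A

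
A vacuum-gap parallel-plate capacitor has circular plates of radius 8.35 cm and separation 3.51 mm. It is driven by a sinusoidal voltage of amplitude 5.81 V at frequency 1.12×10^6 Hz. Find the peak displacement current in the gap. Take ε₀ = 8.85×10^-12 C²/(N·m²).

(dE/dt)_max = V₀ω/d = 1.165×10^10 V/(m·s); ω = 2πf = 7.037×10^6 rad/s.
I_d,max = ε₀ A (dE/dt)_max = (8.85×10^-12)(0.02190)(1.165×10^10) = 2.26×10^-3 A.

2.26×10^-3 A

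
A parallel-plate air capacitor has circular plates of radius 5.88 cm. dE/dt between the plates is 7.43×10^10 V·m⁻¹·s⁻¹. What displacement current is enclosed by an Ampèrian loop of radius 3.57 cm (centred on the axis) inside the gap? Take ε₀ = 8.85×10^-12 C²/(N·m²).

I_d = ε₀ dΦ_E/dt = ε₀ πR² (dE/dt) = (8.85×10^-12)(0.01086)(7.43×10^10) = 7.141×10^-3 A through the full plate area.
The field is uniform, so I_d,enc = I_d (r/R)² = (7.141×10^-3)(3.57/5.88)² = 2.63×10^-3 A.

2.63×10^-3 A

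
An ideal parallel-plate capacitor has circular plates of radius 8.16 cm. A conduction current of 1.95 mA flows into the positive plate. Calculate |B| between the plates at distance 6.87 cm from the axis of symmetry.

4.02×10^-9 T

Between the plates the displacement current equals the wire current: I_d = 1.95 mA = 1.95×10^-3 A.
∮B·dl = μ₀ I_d,enc with I_d,enc = I_d r²/R² = 1.382×10^-3 A; so B = μ₀ I_d,enc/(2πr) = 4.02×10^-9 T.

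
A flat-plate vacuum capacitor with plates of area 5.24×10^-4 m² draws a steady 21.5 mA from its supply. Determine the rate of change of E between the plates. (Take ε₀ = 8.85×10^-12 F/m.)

4.64×10^12 V/(m·s)

By continuity, I_d in the gap equals the 21.5 mA flowing in the wire.
Inverting I_d = ε₀ A dE/dt gives dE/dt = 0.0215 / (8.85×10^-12 · 5.24×10^-4) = 4.64×10^12 V/(m·s).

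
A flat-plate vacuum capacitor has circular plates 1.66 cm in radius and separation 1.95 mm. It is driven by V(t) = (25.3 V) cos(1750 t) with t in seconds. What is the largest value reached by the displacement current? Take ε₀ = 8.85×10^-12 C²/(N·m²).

1.74×10^-7 A

C = ε₀A/d = (8.85×10^-12)(8.657×10^-4)/(1.95×10^-3) = 3.929×10^-12 F; ω = 1750 rad/s.
I_d = C dV/dt, so |I_d|_max = C V₀ ω = (3.929×10^-12)(25.3)(1750) = 1.74×10^-7 A.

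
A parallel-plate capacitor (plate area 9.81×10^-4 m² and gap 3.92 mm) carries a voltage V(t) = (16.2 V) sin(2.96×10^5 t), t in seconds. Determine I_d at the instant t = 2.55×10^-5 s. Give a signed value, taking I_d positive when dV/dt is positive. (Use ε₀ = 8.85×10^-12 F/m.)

dE/dt = (V₀ω/d)·cos(ωt) with ωt = 7.548 rad: (16.2)(2.96×10^5)(0.3012)/(3.92×10^-3) = 3.684×10^8 V/(m·s).
I_d = ε₀ A dE/dt = (8.85×10^-12)(9.81×10^-4)(3.684×10^8) = 3.20×10^-6 A.

3.20×10^-6 A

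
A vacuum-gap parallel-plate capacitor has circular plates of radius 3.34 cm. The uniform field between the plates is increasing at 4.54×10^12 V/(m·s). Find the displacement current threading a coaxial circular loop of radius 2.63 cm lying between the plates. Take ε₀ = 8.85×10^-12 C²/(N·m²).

0.0873 A

Through the whole plate area (πR² = 3.505×10^-3 m²), I_d = ε₀ πR² dE/dt = 0.1408 A.
The field is uniform, so I_d,enc = I_d (r/R)² = (0.1408)(2.63/3.34)² = 0.0873 A.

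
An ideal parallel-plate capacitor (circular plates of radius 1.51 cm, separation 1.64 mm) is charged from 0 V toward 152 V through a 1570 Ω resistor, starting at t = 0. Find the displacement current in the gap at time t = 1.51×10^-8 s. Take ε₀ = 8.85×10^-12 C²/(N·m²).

C = ε₀A/d = (8.85×10^-12)(7.163×10^-4)/(1.64×10^-3) = 3.865×10^-12 F, so τ = RC = 6.068×10^-9 s.
The conduction current is I(t) = (V₀/R) e^(−t/τ), and the displacement current between the plates equals it.
t/τ = 2.488; I_d = (152/1570) · e^(−2.488) = (0.09682)(0.08308) = 8.04×10^-3 A.

8.04×10^-3 A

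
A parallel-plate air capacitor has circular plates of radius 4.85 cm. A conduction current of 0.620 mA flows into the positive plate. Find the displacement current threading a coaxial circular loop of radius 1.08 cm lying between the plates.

3.07×10^-5 A

No conduction current crosses the gap, so I_d there equals the 6.20×10^-4 A in the leads.
Since J_d is uniform, the enclosed fraction is (r/R)² = 0.04959, giving I_d,enc = 3.07×10^-5 A.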